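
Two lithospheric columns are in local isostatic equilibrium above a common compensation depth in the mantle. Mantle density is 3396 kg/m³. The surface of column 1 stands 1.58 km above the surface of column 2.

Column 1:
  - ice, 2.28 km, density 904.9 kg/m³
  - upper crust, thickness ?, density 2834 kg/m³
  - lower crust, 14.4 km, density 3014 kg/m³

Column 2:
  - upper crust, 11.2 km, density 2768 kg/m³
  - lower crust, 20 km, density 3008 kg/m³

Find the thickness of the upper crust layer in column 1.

Take the compensation level at the base of the deeper column (depth z_c below the surface of column 1) and equate Σ ρ_i t_i down to z_c; mantle fills any gap and the z_c terms cancel.
Column 1: 2.28×904.9 + x×2834 + 14.4×3014 + (z_c − 16.68 − x)×3396
Column 2: 1.58×0 + 11.2×2768 + 20×3008 + (z_c − 1.58 − 31.2)×3396
The z_c×3396 term appears on both sides and cancels. Collect the known terms of each column as K = Σ(ρt)_known − 3396 × (depth of known layers): K_1 = 45464.772 − 3396×16.68 = −11180.508; K_2 = 91161.6 − 3396×(1.58 + 31.2) = −20159.28.
Balance: K_1 − x×(3396 − 2834) = K_2, so x = (K_1 − K_2)/(3396 − 2834) = 8978.77/562 = 16 km.

16 km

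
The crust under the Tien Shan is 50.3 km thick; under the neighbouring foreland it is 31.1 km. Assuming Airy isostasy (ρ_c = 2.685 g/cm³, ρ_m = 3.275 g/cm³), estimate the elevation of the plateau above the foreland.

3.46 km

Excess crust Δ = 50.3 km − 31.1 km = 19.2 km, split between elevation h and root r with h + r = Δ.
Airy balance ρ_c h = (ρ_m − ρ_c) r gives r = h ρ_c/(ρ_m − ρ_c), so h (1 + ρ_c/(ρ_m − ρ_c)) = Δ, i.e. h = Δ (ρ_m − ρ_c)/ρ_m.
h = 19.2 km × 0.59/3.275 = 3.46 km.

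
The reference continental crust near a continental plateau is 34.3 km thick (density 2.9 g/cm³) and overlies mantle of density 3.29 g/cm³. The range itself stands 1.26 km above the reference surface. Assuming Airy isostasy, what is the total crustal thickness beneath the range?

44.9 km

Root depth r = h ρ_c / (ρ_m − ρ_c) = 1.26 km × 2.9 / 0.39 = 9.369 km.
Total thickness = T + h + r = 34.3 km + 1.26 km + 9.369 km = 44.9 km.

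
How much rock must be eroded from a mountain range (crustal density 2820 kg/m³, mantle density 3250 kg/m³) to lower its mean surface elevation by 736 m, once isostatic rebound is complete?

Net drop Δ = e − u = e − e ρ_c/ρ_m = e (ρ_m − ρ_c)/ρ_m.
e = Δ ρ_m/(ρ_m − ρ_c) = 736 m × 3250/430 = 5560 m.

5560 m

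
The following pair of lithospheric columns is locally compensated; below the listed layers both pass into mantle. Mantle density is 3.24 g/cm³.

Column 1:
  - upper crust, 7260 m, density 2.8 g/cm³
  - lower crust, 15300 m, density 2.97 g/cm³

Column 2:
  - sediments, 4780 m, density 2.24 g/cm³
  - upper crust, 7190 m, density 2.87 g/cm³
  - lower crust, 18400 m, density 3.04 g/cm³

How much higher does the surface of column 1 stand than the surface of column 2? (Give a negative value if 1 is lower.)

−1170 m

For any compensation level in the mantle, the mantle terms cancel and isostasy reduces to e = (Σt_1 − Σt_2) − (Σ(ρt)_1 − Σ(ρt)_2) / ρ_m.
Σt_1 = 22560 m; Σt_2 = 30370 m; Σ(ρt)_1 = 65769; Σ(ρt)_2 = 87278.5 (in m·g/cm³).
e = (22560 − 30370) − (65769 − 87278.5) / 3.24 = −1170 m.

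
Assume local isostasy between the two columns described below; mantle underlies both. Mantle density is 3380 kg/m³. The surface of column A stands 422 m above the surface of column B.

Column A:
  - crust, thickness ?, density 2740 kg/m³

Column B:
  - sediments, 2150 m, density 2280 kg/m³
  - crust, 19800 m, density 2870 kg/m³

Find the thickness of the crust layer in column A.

Take the compensation level at the base of the deeper column (depth z_c below the surface of column A) and equate Σ ρ_i t_i down to z_c; mantle fills any gap and the z_c terms cancel.
Column A: x×2740 + (z_c − 0 − x)×3380
Column B: 422×0 + 2150×2280 + 19800×2870 + (z_c − 422 − 21950)×3380
The z_c×3380 term appears on both sides and cancels. Collect the known terms of each column as K = Σ(ρt)_known − 3380 × (depth of known layers): K_A = 0 − 3380×0 = 0; K_B = 61728000 − 3380×(422 + 21950) = −13889360.
Balance: K_A − x×(3380 − 2740) = K_B, so x = (K_A − K_B)/(3380 − 2740) = 13889400/640 = 21700 m.

21700 m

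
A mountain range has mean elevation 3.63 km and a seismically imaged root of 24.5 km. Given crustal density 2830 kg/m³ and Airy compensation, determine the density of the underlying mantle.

3250 kg/m³

Airy balance: ρ_c h = (ρ_m − ρ_c) r → ρ_m = ρ_c (1 + h/r).
ρ_m = 2830 × (1 + 3.63 km/24.5 km) = 3250 kg/m³.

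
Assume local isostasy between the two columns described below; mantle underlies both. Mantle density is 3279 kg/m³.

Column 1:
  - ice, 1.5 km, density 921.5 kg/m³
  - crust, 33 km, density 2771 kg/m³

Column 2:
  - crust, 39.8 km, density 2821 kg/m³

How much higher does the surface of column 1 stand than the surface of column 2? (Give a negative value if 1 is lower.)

For any compensation level in the mantle, the mantle terms cancel and isostasy reduces to e = (Σt_1 − Σt_2) − (Σ(ρt)_1 − Σ(ρt)_2) / ρ_m.
Σt_1 = 34.5 km; Σt_2 = 39.8 km; Σ(ρt)_1 = 92825.25; Σ(ρt)_2 = 112275.8 (in km·kg/m³).
e = (34.5 − 39.8) − (92825.25 − 112275.8) / 3279 = 0.632 km.

0.632 km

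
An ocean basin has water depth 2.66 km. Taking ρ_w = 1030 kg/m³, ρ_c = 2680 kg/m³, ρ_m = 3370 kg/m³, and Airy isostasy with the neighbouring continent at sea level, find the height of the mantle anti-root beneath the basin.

For local isostatic compensation: replacing crust with seawater at the top is compensated by replacing crust with mantle at the base: d (ρ_c − ρ_w) = a (ρ_m − ρ_c).
a = d (ρ_c − ρ_w)/(ρ_m − ρ_c) = 2.66 km × 1650/690 = 6.36 km.

6.36 km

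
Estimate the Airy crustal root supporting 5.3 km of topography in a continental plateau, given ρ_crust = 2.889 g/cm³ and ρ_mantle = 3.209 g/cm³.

Balancing pressure at the compensation depth: the weight of the topography is balanced by the buoyancy of the root, ρ_c h = (ρ_m − ρ_c) r.
r = h · ρ_c / (ρ_m − ρ_c) = 5.3 km × 2.889 / (3.209 − 2.889) = 47.8 km.

47.8 km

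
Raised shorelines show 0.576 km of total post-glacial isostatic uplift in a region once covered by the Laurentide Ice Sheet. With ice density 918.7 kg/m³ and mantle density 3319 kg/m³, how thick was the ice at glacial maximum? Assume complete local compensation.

2.08 km

u = t ρ_ice/ρ_m → t = u ρ_m/ρ_ice = 0.576 km × 3319/918.7 = 2.08 km.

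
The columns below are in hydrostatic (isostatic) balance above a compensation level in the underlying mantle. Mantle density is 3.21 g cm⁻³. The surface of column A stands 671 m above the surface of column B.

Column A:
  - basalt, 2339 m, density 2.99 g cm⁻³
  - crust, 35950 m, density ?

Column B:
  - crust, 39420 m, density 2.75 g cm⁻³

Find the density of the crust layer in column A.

Take the compensation level at the base of the deeper column (depth z_c below the surface of column A) and equate Σ ρ_i t_i down to z_c; mantle fills any gap and the z_c terms cancel.
Column A: 2339×2.99 + 35950×ρ + (z_c − 38289)×3.21
Column B: 671×0 + 39420×2.75 + (z_c − 671 − 39420)×3.21
The z_c×3.21 term appears on both sides and cancels. Collect the known terms of each column as K = Σ(ρt)_known − 3.21 × (depth of known layers): K_A = 6993.61 − 3.21×38289 = −115914.08; K_B = 108405 − 3.21×(671 + 39420) = −20287.11.
Balance: K_A + 35950×ρ = K_B, so ρ = (K_B − K_A)/35950 = 95627/35950 = 2.66 g cm⁻³.

2.66 g cm⁻³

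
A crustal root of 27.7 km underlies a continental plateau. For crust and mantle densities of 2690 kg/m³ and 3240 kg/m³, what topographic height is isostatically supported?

5.66 km

Equating mass per unit area of the two columns: ρ_c h = (ρ_m − ρ_c) r.
h = r (ρ_m − ρ_c) / ρ_c = 27.7 km × (3240 − 2690) / 2690 = 5.66 km.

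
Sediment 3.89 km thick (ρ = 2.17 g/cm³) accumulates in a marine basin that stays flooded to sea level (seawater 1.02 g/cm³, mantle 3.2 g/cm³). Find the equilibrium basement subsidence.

2.05 km

Submarine loading: the sediment displaces seawater, and the subsidence is in turn flooded, so s (ρ_m − ρ_w) = t (ρ_sed − ρ_w).
s = 3.89 km × (2.17 − 1.02) / (3.2 − 1.02) = 2.05 km.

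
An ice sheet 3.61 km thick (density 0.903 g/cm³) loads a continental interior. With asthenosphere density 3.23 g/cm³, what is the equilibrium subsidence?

1.01 km

Equating mass per unit area of the two columns: the ice load ρ_ice t is balanced by mantle displaced below, ρ_m s.
s = t ρ_ice / ρ_m = 3.61 km × 0.903/3.23 = 1.01 km.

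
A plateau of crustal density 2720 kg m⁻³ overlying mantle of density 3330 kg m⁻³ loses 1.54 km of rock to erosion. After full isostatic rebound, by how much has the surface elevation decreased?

0.282 km

Rebound u = e ρ_c/ρ_m = 1.54 km × 2720/3330 = 1.258 km.
Net surface drop = e − u = 1.54 km − 1.258 km = e (ρ_m − ρ_c)/ρ_m = 0.282 km.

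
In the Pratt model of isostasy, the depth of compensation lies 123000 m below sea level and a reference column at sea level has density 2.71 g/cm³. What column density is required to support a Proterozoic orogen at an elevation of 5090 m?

2.6 g/cm³

Pratt balance: ρ_ref D = ρ (D + h).
ρ = ρ_ref D/(D + h) = 2.71 × 123000 m/(123000 m + 5090 m) = 2.6 g/cm³.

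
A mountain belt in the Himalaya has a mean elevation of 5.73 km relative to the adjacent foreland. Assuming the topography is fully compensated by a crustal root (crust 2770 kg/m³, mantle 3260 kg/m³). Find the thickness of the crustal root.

In Airy isostatic equilibrium: the weight of the topography is balanced by the buoyancy of the root, ρ_c h = (ρ_m − ρ_c) r.
r = h · ρ_c / (ρ_m − ρ_c) = 5.73 km × 2770 / (3260 − 2770) = 32.4 km.

32.4 km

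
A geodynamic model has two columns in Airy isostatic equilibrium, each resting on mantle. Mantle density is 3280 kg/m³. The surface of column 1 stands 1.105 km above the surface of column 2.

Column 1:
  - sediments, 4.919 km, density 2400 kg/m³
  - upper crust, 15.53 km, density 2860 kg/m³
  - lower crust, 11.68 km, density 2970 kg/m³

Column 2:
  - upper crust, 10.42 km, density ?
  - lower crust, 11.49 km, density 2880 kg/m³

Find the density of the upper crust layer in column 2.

2680 kg/m³

Take the compensation level at the base of the deeper column (depth z_c below the surface of column 1) and equate Σ ρ_i t_i down to z_c; mantle fills any gap and the z_c terms cancel.
Column 1: 4.919×2400 + 15.53×2860 + 11.68×2970 + (z_c − 32.129)×3280
Column 2: 1.105×0 + 10.42×ρ + 11.49×2880 + (z_c − 1.105 − 21.91)×3280
The z_c×3280 term appears on both sides and cancels. Collect the known terms of each column as K = Σ(ρt)_known − 3280 × (depth of known layers): K_1 = 90911 − 3280×32.129 = −14472.12; K_2 = 33091.2 − 3280×(1.105 + 21.91) = −42398.
Balance: K_1 = K_2 + 10.42×ρ, so ρ = (K_1 − K_2)/10.42 = 27925.9/10.42 = 2680 kg/m³.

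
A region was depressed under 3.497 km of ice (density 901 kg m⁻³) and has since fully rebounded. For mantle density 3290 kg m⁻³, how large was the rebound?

Removing the load lets mantle flow back in; uplift u satisfies ρ_ice t = ρ_m u.
u = t ρ_ice/ρ_m = 3.497 km × 901/3290 = 0.958 km.

0.958 km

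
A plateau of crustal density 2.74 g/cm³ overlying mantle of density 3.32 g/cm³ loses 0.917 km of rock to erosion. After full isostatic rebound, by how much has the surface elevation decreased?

Rebound u = e ρ_c/ρ_m = 0.917 km × 2.74/3.32 = 0.7568 km.
Net surface drop = e − u = 0.917 km − 0.7568 km = e (ρ_m − ρ_c)/ρ_m = 0.16 km.

0.16 km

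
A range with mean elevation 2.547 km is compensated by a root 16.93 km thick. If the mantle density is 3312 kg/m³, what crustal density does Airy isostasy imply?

2880 kg/m³

ρ_c h = (ρ_m − ρ_c) r → ρ_c (h + r) = ρ_m r → ρ_c = ρ_m r / (h + r).
ρ_c = 3312 × 16.93 km / (2.547 km + 16.93 km) = 2880 kg/m³.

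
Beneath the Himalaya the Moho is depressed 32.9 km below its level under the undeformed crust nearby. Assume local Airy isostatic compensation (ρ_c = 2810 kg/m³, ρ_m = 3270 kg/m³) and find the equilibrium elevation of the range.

5.39 km

Isostatic balance requires: ρ_c h = (ρ_m − ρ_c) r.
h = r (ρ_m − ρ_c) / ρ_c = 32.9 km × (3270 − 2810) / 2810 = 5.39 km.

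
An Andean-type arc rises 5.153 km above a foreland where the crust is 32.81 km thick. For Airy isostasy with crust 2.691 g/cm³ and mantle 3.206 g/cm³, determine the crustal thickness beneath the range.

Root depth r = h ρ_c / (ρ_m − ρ_c) = 5.153 km × 2.691 / 0.515 = 26.93 km.
Total thickness = T + h + r = 32.81 km + 5.153 km + 26.93 km = 64.9 km.

64.9 km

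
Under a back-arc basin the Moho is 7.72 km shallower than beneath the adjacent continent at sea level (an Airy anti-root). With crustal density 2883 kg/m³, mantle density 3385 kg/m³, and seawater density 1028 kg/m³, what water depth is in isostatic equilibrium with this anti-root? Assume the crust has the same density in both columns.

Replacing a thickness d of crust by seawater at the top must be balanced by replacing crust with mantle at the base: d (ρ_c − ρ_w) = a (ρ_m − ρ_c).
d = a (ρ_m − ρ_c)/(ρ_c − ρ_w) = 7.72 km × 502/1855 = 2.09 km.

2.09 km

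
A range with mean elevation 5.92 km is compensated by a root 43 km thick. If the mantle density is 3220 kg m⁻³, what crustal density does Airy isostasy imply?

ρ_c h = (ρ_m − ρ_c) r → ρ_c (h + r) = ρ_m r → ρ_c = ρ_m r / (h + r).
ρ_c = 3220 × 43 km / (5.92 km + 43 km) = 2830 kg m⁻³.

2830 kg m⁻³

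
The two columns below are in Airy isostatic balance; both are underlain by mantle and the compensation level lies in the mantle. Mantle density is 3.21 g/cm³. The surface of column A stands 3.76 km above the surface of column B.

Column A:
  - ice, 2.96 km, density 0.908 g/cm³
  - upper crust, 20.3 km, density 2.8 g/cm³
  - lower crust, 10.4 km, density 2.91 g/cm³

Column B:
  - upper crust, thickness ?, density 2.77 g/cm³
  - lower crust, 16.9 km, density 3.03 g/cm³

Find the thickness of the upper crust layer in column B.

7.15 km

Take the compensation level at the base of the deeper column (depth z_c below the surface of column A) and equate Σ ρ_i t_i down to z_c; mantle fills any gap and the z_c terms cancel.
Column A: 2.96×0.908 + 20.3×2.8 + 10.4×2.91 + (z_c − 33.66)×3.21
Column B: 3.76×0 + x×2.77 + 16.9×3.03 + (z_c − 3.76 − 16.9 − x)×3.21
The z_c×3.21 term appears on both sides and cancels. Collect the known terms of each column as K = Σ(ρt)_known − 3.21 × (depth of known layers): K_A = 89.79168 − 3.21×33.66 = −18.25692; K_B = 51.207 − 3.21×(3.76 + 16.9) = −15.1116.
Balance: K_A = K_B − x×(3.21 − 2.77), so x = (K_B − K_A)/(3.21 − 2.77) = 3.14532/0.44 = 7.15 km.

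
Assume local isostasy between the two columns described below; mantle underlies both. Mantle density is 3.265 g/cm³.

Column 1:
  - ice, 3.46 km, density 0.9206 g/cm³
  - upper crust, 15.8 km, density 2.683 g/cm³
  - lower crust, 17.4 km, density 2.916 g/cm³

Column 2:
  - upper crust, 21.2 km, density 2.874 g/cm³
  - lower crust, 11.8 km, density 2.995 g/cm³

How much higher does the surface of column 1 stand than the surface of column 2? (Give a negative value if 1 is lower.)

For any compensation level in the mantle, the mantle terms cancel and isostasy reduces to e = (Σt_1 − Σt_2) − (Σ(ρt)_1 − Σ(ρt)_2) / ρ_m.
Σt_1 = 36.66 km; Σt_2 = 33 km; Σ(ρt)_1 = 96.315076; Σ(ρt)_2 = 96.2698 (in km·g/cm³).
e = (36.66 − 33) − (96.315076 − 96.2698) / 3.265 = 3.65 km.

3.65 km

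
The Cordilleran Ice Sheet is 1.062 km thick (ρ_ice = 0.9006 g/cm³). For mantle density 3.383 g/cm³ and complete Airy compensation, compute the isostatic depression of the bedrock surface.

Isostatic balance requires: the ice load ρ_ice t is balanced by mantle displaced below, ρ_m s.
s = t ρ_ice / ρ_m = 1.062 km × 0.9006/3.383 = 0.283 km.

0.283 km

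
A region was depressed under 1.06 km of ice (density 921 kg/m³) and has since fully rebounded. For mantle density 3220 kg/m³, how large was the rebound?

0.303 km

Removing the load lets mantle flow back in; uplift u satisfies ρ_ice t = ρ_m u.
u = t ρ_ice/ρ_m = 1.06 km × 921/3220 = 0.303 km.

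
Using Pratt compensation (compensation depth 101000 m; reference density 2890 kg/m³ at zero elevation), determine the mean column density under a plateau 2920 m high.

2810 kg/m³

Pratt balance: ρ_ref D = ρ (D + h).
ρ = ρ_ref D/(D + h) = 2890 × 101000 m/(101000 m + 2920 m) = 2810 kg/m³.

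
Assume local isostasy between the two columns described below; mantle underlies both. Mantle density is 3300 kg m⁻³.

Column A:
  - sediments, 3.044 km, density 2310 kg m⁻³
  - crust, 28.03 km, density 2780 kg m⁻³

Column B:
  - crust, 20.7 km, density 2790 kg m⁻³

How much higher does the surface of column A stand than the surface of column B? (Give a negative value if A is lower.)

For any compensation level in the mantle, the mantle terms cancel and isostasy reduces to e = (Σt_A − Σt_B) − (Σ(ρt)_A − Σ(ρt)_B) / ρ_m.
Σt_A = 31.074 km; Σt_B = 20.7 km; Σ(ρt)_A = 84955.04; Σ(ρt)_B = 57753 (in km·kg m⁻³).
e = (31.074 − 20.7) − (84955.04 − 57753) / 3300 = 2.13 km.

2.13 km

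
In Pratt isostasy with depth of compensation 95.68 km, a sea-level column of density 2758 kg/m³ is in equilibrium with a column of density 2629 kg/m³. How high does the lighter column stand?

4.69 km

ρ_ref D = ρ (D + h) → h = D (ρ_ref − ρ)/ρ.
h = 95.68 km × (2758 − 2629)/2629 = 4.69 km.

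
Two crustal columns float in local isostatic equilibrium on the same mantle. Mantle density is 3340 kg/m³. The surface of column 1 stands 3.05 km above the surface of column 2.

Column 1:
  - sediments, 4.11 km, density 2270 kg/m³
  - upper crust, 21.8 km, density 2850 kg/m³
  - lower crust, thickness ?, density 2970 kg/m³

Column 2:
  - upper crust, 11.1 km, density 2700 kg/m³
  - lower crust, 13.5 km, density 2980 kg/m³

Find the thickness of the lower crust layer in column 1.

Take the compensation level at the base of the deeper column (depth z_c below the surface of column 1) and equate Σ ρ_i t_i down to z_c; mantle fills any gap and the z_c terms cancel.
Column 1: 4.11×2270 + 21.8×2850 + x×2970 + (z_c − 25.91 − x)×3340
Column 2: 3.05×0 + 11.1×2700 + 13.5×2980 + (z_c − 3.05 − 24.6)×3340
The z_c×3340 term appears on both sides and cancels. Collect the known terms of each column as K = Σ(ρt)_known − 3340 × (depth of known layers): K_1 = 71459.7 − 3340×25.91 = −15079.7; K_2 = 70200 − 3340×(3.05 + 24.6) = −22151.
Balance: K_1 − x×(3340 − 2970) = K_2, so x = (K_1 − K_2)/(3340 − 2970) = 7071.3/370 = 19.1 km.

19.1 km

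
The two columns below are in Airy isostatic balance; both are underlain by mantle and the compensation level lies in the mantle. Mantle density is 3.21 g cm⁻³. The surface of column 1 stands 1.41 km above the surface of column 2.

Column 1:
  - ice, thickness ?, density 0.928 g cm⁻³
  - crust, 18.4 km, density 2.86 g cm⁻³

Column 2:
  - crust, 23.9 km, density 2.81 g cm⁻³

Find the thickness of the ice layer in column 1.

3.35 km

Take the compensation level at the base of the deeper column (depth z_c below the surface of column 1) and equate Σ ρ_i t_i down to z_c; mantle fills any gap and the z_c terms cancel.
Column 1: x×0.928 + 18.4×2.86 + (z_c − 18.4 − x)×3.21
Column 2: 1.41×0 + 23.9×2.81 + (z_c − 1.41 − 23.9)×3.21
The z_c×3.21 term appears on both sides and cancels. Collect the known terms of each column as K = Σ(ρt)_known − 3.21 × (depth of known layers): K_1 = 52.624 − 3.21×18.4 = −6.44; K_2 = 67.159 − 3.21×(1.41 + 23.9) = −14.0861.
Balance: K_1 − x×(3.21 − 0.928) = K_2, so x = (K_1 − K_2)/(3.21 − 0.928) = 7.6461/2.282 = 3.35 km.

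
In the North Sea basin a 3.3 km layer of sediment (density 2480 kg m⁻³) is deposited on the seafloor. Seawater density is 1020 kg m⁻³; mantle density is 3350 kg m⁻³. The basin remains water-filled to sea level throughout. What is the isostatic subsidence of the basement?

2.07 km

Submarine loading: the sediment displaces seawater, and the subsidence is in turn flooded, so s (ρ_m − ρ_w) = t (ρ_sed − ρ_w).
s = 3.3 km × (2480 − 1020) / (3350 − 1020) = 2.07 km.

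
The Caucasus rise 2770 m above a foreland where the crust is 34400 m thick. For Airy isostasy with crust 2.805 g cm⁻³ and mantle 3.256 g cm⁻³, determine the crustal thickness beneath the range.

54400 m

Root depth r = h ρ_c / (ρ_m − ρ_c) = 2770 m × 2.805 / 0.451 = 17230 m.
Total thickness = T + h + r = 34400 m + 2770 m + 17230 m = 54400 m.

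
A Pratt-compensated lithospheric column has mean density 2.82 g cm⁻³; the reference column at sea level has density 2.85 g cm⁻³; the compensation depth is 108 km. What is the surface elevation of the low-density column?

1.15 km

ρ_ref D = ρ (D + h) → h = D (ρ_ref − ρ)/ρ.
h = 108 km × (2.85 − 2.82)/2.82 = 1.15 km.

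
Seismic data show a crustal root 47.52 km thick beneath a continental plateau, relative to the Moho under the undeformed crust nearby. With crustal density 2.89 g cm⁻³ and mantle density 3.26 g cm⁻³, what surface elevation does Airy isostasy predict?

6.08 km

Isostatic balance requires: ρ_c h = (ρ_m − ρ_c) r.
h = r (ρ_m − ρ_c) / ρ_c = 47.52 km × (3.26 − 2.89) / 2.89 = 6.08 km.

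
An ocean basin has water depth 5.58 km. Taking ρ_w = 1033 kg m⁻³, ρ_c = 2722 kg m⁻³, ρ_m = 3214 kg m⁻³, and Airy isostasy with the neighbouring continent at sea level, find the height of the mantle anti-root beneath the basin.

19.2 km

Isostatic balance requires: replacing crust with seawater at the top is compensated by replacing crust with mantle at the base: d (ρ_c − ρ_w) = a (ρ_m − ρ_c).
a = d (ρ_c − ρ_w)/(ρ_m − ρ_c) = 5.58 km × 1689/492 = 19.2 km.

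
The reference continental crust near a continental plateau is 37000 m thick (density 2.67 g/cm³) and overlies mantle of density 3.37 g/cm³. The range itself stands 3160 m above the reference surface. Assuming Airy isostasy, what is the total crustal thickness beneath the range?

Root depth r = h ρ_c / (ρ_m − ρ_c) = 3160 m × 2.67 / 0.7 = 12050 m.
Total thickness = T + h + r = 37000 m + 3160 m + 12050 m = 52200 m.

52200 m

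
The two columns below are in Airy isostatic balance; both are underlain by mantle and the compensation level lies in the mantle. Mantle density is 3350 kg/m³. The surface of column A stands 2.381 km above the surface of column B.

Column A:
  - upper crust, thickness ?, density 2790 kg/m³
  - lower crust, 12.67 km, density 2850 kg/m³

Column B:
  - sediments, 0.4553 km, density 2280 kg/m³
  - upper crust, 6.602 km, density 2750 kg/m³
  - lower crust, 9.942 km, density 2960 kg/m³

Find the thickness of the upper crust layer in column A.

Take the compensation level at the base of the deeper column (depth z_c below the surface of column A) and equate Σ ρ_i t_i down to z_c; mantle fills any gap and the z_c terms cancel.
Column A: x×2790 + 12.67×2850 + (z_c − 12.67 − x)×3350
Column B: 2.381×0 + 0.4553×2280 + 6.602×2750 + 9.942×2960 + (z_c − 2.381 − 16.9993)×3350
The z_c×3350 term appears on both sides and cancels. Collect the known terms of each column as K = Σ(ρt)_known − 3350 × (depth of known layers): K_A = 36109.5 − 3350×12.67 = −6335; K_B = 48621.904 − 3350×(2.381 + 16.9993) = −16302.101.
Balance: K_A − x×(3350 − 2790) = K_B, so x = (K_A − K_B)/(3350 − 2790) = 9967.1/560 = 17.8 km.

17.8 km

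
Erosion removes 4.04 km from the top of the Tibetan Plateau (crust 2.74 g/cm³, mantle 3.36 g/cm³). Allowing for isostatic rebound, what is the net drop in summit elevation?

Rebound u = e ρ_c/ρ_m = 4.04 km × 2.74/3.36 = 3.295 km.
Net surface drop = e − u = 4.04 km − 3.295 km = e (ρ_m − ρ_c)/ρ_m = 0.745 km.

0.745 km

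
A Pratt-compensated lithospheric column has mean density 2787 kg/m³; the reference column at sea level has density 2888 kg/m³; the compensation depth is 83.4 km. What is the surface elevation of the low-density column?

ρ_ref D = ρ (D + h) → h = D (ρ_ref − ρ)/ρ.
h = 83.4 km × (2888 − 2787)/2787 = 3.02 km.

3.02 km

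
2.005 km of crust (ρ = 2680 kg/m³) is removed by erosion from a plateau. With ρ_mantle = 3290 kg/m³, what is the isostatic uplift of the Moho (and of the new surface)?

1.63 km

Unloading: uplift u = e ρ_c/ρ_m = 2.005 km × 2680/3290 = 1.63 km.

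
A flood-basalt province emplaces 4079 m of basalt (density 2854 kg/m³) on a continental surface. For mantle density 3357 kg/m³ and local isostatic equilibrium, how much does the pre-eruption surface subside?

3470 m

Subaerial loading: s = t ρ_load / ρ_m.
s = 4079 m × 2854/3357 = 3470 m.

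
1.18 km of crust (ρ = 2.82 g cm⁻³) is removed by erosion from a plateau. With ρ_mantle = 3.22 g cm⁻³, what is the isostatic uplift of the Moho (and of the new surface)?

Unloading: uplift u = e ρ_c/ρ_m = 1.18 km × 2.82/3.22 = 1.03 km.

1.03 km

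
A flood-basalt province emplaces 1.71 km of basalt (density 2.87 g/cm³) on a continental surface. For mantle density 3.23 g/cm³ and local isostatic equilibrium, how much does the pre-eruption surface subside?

1.52 km

Subaerial loading: s = t ρ_load / ρ_m.
s = 1.71 km × 2.87/3.23 = 1.52 km.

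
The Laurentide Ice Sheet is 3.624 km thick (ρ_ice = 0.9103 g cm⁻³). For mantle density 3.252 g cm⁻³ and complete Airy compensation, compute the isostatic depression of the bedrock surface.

1.01 km

Equating mass per unit area of the two columns: the ice load ρ_ice t is balanced by mantle displaced below, ρ_m s.
s = t ρ_ice / ρ_m = 3.624 km × 0.9103/3.252 = 1.01 km.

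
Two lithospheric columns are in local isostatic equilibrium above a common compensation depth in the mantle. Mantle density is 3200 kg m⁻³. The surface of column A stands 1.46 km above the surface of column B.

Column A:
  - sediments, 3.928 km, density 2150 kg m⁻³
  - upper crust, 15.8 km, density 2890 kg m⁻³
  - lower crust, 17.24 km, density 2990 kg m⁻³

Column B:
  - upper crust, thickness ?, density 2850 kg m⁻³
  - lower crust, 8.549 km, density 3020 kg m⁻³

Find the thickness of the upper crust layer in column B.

Take the compensation level at the base of the deeper column (depth z_c below the surface of column A) and equate Σ ρ_i t_i down to z_c; mantle fills any gap and the z_c terms cancel.
Column A: 3.928×2150 + 15.8×2890 + 17.24×2990 + (z_c − 36.968)×3200
Column B: 1.46×0 + x×2850 + 8.549×3020 + (z_c − 1.46 − 8.549 − x)×3200
The z_c×3200 term appears on both sides and cancels. Collect the known terms of each column as K = Σ(ρt)_known − 3200 × (depth of known layers): K_A = 105654.8 − 3200×36.968 = −12642.8; K_B = 25817.98 − 3200×(1.46 + 8.549) = −6210.82.
Balance: K_A = K_B − x×(3200 − 2850), so x = (K_B − K_A)/(3200 − 2850) = 6431.98/350 = 18.4 km.

18.4 km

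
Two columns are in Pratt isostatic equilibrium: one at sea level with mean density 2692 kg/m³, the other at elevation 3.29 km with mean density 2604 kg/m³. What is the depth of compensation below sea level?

97.4 km

ρ_ref D = ρ (D + h) → D (ρ_ref − ρ) = ρ h.
D = ρ h/(ρ_ref − ρ) = 2604 × 3.29 km/(2692 − 2604) = 97.4 km.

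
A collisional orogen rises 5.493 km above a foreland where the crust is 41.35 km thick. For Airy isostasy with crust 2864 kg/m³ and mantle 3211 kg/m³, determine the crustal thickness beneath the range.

92.2 km

Root depth r = h ρ_c / (ρ_m − ρ_c) = 5.493 km × 2864 / 347 = 45.34 km.
Total thickness = T + h + r = 41.35 km + 5.493 km + 45.34 km = 92.2 km.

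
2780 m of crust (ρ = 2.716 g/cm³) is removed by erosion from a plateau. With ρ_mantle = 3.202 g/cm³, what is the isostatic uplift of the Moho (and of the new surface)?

Unloading: uplift u = e ρ_c/ρ_m = 2780 m × 2.716/3.202 = 2360 m.

2360 m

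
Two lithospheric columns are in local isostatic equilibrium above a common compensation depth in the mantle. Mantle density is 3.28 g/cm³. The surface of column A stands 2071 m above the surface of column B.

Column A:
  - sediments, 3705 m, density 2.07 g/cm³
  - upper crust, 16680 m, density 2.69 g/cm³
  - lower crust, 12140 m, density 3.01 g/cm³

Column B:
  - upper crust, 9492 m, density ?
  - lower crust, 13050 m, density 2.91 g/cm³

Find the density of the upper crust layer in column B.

2.65 g/cm³

Take the compensation level at the base of the deeper column (depth z_c below the surface of column A) and equate Σ ρ_i t_i down to z_c; mantle fills any gap and the z_c terms cancel.
Column A: 3705×2.07 + 16680×2.69 + 12140×3.01 + (z_c − 32525)×3.28
Column B: 2071×0 + 9492×ρ + 13050×2.91 + (z_c − 2071 − 22542)×3.28
The z_c×3.28 term appears on both sides and cancels. Collect the known terms of each column as K = Σ(ρt)_known − 3.28 × (depth of known layers): K_A = 89079.95 − 3.28×32525 = −17602.05; K_B = 37975.5 − 3.28×(2071 + 22542) = −42755.14.
Balance: K_A = K_B + 9492×ρ, so ρ = (K_A − K_B)/9492 = 25153.1/9492 = 2.65 g/cm³.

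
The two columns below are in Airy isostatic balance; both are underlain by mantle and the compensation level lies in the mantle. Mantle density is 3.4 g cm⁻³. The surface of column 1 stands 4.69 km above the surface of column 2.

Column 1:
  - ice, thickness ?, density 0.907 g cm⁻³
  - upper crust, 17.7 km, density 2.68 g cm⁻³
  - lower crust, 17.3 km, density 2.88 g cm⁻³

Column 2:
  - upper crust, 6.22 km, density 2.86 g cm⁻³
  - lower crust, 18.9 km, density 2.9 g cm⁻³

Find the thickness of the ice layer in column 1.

Take the compensation level at the base of the deeper column (depth z_c below the surface of column 1) and equate Σ ρ_i t_i down to z_c; mantle fills any gap and the z_c terms cancel.
Column 1: x×0.907 + 17.7×2.68 + 17.3×2.88 + (z_c − 35 − x)×3.4
Column 2: 4.69×0 + 6.22×2.86 + 18.9×2.9 + (z_c − 4.69 − 25.12)×3.4
The z_c×3.4 term appears on both sides and cancels. Collect the known terms of each column as K = Σ(ρt)_known − 3.4 × (depth of known layers): K_1 = 97.26 − 3.4×35 = −21.74; K_2 = 72.5992 − 3.4×(4.69 + 25.12) = −28.7548.
Balance: K_1 − x×(3.4 − 0.907) = K_2, so x = (K_1 − K_2)/(3.4 − 0.907) = 7.0148/2.493 = 2.81 km.

2.81 km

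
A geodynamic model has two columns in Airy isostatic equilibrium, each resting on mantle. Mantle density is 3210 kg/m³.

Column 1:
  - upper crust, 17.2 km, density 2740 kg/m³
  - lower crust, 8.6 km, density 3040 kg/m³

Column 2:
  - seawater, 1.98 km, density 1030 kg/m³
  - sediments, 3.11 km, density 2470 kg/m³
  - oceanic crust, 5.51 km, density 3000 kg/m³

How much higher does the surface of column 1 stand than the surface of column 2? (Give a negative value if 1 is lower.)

For any compensation level in the mantle, the mantle terms cancel and isostasy reduces to e = (Σt_1 − Σt_2) − (Σ(ρt)_1 − Σ(ρt)_2) / ρ_m.
Σt_1 = 25.8 km; Σt_2 = 10.6 km; Σ(ρt)_1 = 73272; Σ(ρt)_2 = 26251.1 (in km·kg/m³).
e = (25.8 − 10.6) − (73272 − 26251.1) / 3210 = 0.552 km.

0.552 km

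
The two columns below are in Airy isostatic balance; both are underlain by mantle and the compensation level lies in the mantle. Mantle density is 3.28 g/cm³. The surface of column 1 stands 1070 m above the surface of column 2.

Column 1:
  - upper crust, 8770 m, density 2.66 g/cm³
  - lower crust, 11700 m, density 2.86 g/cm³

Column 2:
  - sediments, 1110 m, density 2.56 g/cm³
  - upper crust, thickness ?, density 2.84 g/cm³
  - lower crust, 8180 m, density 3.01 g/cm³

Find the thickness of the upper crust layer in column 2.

8710 m

Take the compensation level at the base of the deeper column (depth z_c below the surface of column 1) and equate Σ ρ_i t_i down to z_c; mantle fills any gap and the z_c terms cancel.
Column 1: 8770×2.66 + 11700×2.86 + (z_c − 20470)×3.28
Column 2: 1070×0 + 1110×2.56 + x×2.84 + 8180×3.01 + (z_c − 1070 − 9290 − x)×3.28
The z_c×3.28 term appears on both sides and cancels. Collect the known terms of each column as K = Σ(ρt)_known − 3.28 × (depth of known layers): K_1 = 56790.2 − 3.28×20470 = −10351.4; K_2 = 27463.4 − 3.28×(1070 + 9290) = −6517.4.
Balance: K_1 = K_2 − x×(3.28 − 2.84), so x = (K_2 − K_1)/(3.28 − 2.84) = 3834/0.44 = 8710 m.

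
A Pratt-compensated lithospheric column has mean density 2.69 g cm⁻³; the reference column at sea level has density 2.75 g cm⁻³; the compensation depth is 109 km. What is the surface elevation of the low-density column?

ρ_ref D = ρ (D + h) → h = D (ρ_ref − ρ)/ρ.
h = 109 km × (2.75 − 2.69)/2.69 = 2.43 km.

2.43 km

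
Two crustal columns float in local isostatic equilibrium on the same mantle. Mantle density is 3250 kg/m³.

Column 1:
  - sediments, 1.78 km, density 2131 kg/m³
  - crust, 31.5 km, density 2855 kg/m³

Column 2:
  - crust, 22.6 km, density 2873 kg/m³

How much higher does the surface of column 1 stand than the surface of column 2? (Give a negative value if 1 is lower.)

For any compensation level in the mantle, the mantle terms cancel and isostasy reduces to e = (Σt_1 − Σt_2) − (Σ(ρt)_1 − Σ(ρt)_2) / ρ_m.
Σt_1 = 33.28 km; Σt_2 = 22.6 km; Σ(ρt)_1 = 93725.68; Σ(ρt)_2 = 64929.8 (in km·kg/m³).
e = (33.28 − 22.6) − (93725.68 − 64929.8) / 3250 = 1.82 km.

1.82 km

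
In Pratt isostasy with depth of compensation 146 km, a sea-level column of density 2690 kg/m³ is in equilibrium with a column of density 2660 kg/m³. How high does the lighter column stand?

ρ_ref D = ρ (D + h) → h = D (ρ_ref − ρ)/ρ.
h = 146 km × (2690 − 2660)/2660 = 1.65 km.

1.65 km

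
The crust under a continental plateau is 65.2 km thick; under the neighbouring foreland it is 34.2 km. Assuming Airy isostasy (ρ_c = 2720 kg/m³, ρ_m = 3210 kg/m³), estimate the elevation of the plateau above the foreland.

Excess crust Δ = 65.2 km − 34.2 km = 31 km, split between elevation h and root r with h + r = Δ.
Airy balance ρ_c h = (ρ_m − ρ_c) r gives r = h ρ_c/(ρ_m − ρ_c), so h (1 + ρ_c/(ρ_m − ρ_c)) = Δ, i.e. h = Δ (ρ_m − ρ_c)/ρ_m.
h = 31 km × 490/3210 = 4.73 km.

4.73 km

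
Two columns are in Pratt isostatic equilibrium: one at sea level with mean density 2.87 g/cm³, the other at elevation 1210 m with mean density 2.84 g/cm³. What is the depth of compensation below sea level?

ρ_ref D = ρ (D + h) → D (ρ_ref − ρ) = ρ h.
D = ρ h/(ρ_ref − ρ) = 2.84 × 1210 m/(2.87 − 2.84) = 115000 m.

115000 m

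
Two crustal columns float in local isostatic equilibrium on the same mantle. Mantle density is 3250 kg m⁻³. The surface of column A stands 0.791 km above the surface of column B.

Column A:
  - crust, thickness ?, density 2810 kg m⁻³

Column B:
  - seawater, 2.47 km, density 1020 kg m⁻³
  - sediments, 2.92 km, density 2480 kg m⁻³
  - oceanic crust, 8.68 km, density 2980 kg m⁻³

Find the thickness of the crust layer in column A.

28.8 km

Take the compensation level at the base of the deeper column (depth z_c below the surface of column A) and equate Σ ρ_i t_i down to z_c; mantle fills any gap and the z_c terms cancel.
Column A: x×2810 + (z_c − 0 − x)×3250
Column B: 0.791×0 + 2.47×1020 + 2.92×2480 + 8.68×2980 + (z_c − 0.791 − 14.07)×3250
The z_c×3250 term appears on both sides and cancels. Collect the known terms of each column as K = Σ(ρt)_known − 3250 × (depth of known layers): K_A = 0 − 3250×0 = 0; K_B = 35627.4 − 3250×(0.791 + 14.07) = −12670.85.
Balance: K_A − x×(3250 − 2810) = K_B, so x = (K_A − K_B)/(3250 − 2810) = 12670.9/440 = 28.8 km.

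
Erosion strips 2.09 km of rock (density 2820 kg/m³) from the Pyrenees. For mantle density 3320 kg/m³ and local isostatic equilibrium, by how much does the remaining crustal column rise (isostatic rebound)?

1.78 km

Unloading: uplift u = e ρ_c/ρ_m = 2.09 km × 2820/3320 = 1.78 km.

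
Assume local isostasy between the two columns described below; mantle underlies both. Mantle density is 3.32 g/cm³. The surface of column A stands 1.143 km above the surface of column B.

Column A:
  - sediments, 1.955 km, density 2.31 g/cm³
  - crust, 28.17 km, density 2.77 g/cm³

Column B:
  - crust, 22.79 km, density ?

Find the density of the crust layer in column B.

Take the compensation level at the base of the deeper column (depth z_c below the surface of column A) and equate Σ ρ_i t_i down to z_c; mantle fills any gap and the z_c terms cancel.
Column A: 1.955×2.31 + 28.17×2.77 + (z_c − 30.125)×3.32
Column B: 1.143×0 + 22.79×ρ + (z_c − 1.143 − 22.79)×3.32
The z_c×3.32 term appears on both sides and cancels. Collect the known terms of each column as K = Σ(ρt)_known − 3.32 × (depth of known layers): K_A = 82.54695 − 3.32×30.125 = −17.46805; K_B = 0 − 3.32×(1.143 + 22.79) = −79.45756.
Balance: K_A = K_B + 22.79×ρ, so ρ = (K_A − K_B)/22.79 = 61.9895/22.79 = 2.72 g/cm³.

2.72 g/cm³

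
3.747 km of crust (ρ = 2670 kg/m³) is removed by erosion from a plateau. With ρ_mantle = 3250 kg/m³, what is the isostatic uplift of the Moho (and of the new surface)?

3.08 km

Unloading: uplift u = e ρ_c/ρ_m = 3.747 km × 2670/3250 = 3.08 km.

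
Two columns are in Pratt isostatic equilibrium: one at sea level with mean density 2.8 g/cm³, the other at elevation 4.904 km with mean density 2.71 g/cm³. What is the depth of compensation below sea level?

ρ_ref D = ρ (D + h) → D (ρ_ref − ρ) = ρ h.
D = ρ h/(ρ_ref − ρ) = 2.71 × 4.904 km/(2.8 − 2.71) = 148 km.

148 km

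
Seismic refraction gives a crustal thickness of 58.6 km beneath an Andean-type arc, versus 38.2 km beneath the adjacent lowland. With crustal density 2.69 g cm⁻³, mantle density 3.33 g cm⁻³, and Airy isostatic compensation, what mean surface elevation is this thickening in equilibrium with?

Excess crust Δ = 58.6 km − 38.2 km = 20.4 km, split between elevation h and root r with h + r = Δ.
Airy balance ρ_c h = (ρ_m − ρ_c) r gives r = h ρ_c/(ρ_m − ρ_c), so h (1 + ρ_c/(ρ_m − ρ_c)) = Δ, i.e. h = Δ (ρ_m − ρ_c)/ρ_m.
h = 20.4 km × 0.64/3.33 = 3.92 km.

3.92 km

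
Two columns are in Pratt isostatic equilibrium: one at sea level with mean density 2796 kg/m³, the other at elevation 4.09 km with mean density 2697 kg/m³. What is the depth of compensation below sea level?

ρ_ref D = ρ (D + h) → D (ρ_ref − ρ) = ρ h.
D = ρ h/(ρ_ref − ρ) = 2697 × 4.09 km/(2796 − 2697) = 111 km.

111 km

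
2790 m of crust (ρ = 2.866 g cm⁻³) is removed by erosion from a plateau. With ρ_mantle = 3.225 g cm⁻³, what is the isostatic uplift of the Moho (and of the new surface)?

2480 m

Unloading: uplift u = e ρ_c/ρ_m = 2790 m × 2.866/3.225 = 2480 m.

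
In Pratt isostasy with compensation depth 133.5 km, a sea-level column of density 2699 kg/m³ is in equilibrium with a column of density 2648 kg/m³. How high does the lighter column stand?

2.57 km

ρ_ref D = ρ (D + h) → h = D (ρ_ref − ρ)/ρ.
h = 133.5 km × (2699 − 2648)/2648 = 2.57 km.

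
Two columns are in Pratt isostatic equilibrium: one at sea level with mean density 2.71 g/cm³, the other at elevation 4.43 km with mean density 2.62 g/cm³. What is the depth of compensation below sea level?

129 km

ρ_ref D = ρ (D + h) → D (ρ_ref − ρ) = ρ h.
D = ρ h/(ρ_ref − ρ) = 2.62 × 4.43 km/(2.71 − 2.62) = 129 km.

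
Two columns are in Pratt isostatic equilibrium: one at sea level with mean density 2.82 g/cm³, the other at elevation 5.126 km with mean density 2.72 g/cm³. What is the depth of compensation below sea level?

ρ_ref D = ρ (D + h) → D (ρ_ref − ρ) = ρ h.
D = ρ h/(ρ_ref − ρ) = 2.72 × 5.126 km/(2.82 − 2.72) = 139 km.

139 km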